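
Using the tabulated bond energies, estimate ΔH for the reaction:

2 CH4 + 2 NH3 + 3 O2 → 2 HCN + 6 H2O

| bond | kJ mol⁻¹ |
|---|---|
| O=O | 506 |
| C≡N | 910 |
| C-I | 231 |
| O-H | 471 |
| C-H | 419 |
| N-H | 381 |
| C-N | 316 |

Bonds broken (reactants):
  C-H: 8 × 419 = 3352
  N-H: 6 × 381 = 2286
  O=O: 3 × 506 = 1518
  Σ(broken) = 7156 kJ
Bonds formed (products):
  C≡N: 2 × 910 = 1820
  C-H: 2 × 419 = 838
  O-H: 12 × 471 = 5652
  Σ(formed) = 8310 kJ
ΔH = Σ(broken) − Σ(formed) = 7156 − 8310 = −1154 kJ

ΔH ≈ −1154 kJ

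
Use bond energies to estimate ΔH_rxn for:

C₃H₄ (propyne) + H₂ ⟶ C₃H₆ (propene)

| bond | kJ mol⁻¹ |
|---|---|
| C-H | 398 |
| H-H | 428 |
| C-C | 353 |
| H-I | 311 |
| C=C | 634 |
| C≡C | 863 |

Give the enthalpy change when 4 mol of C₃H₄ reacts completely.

Bonds broken (reactants):
  C≡C: 1 × 863 = 863
  C-C: 1 × 353 = 353
  C-H: 4 × 398 = 1592
  H-H: 1 × 428 = 428
  Σ(broken) = 3236 kJ
Bonds formed (products):
  C-C: 1 × 353 = 353
  C-H: 6 × 398 = 2388
  C=C: 1 × 634 = 634
  Σ(formed) = 3375 kJ
ΔH = Σ(broken) − Σ(formed) = 3236 − 3375 = −139 kJ
For 4× the reaction as written: 4 × (−139) = −556 kJ

ΔH = −556 kJ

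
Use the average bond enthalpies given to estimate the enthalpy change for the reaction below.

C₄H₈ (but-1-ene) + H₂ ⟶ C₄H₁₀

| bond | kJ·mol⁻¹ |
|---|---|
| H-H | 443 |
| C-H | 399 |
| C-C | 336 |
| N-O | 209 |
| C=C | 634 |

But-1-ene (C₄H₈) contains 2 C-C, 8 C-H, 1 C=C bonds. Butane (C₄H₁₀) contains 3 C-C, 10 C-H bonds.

ΔH ≈ −57 kJ

Bonds broken (reactants):
  C-C: 2 × 336 = 672
  C-H: 8 × 399 = 3192
  C=C: 1 × 634 = 634
  H-H: 1 × 443 = 443
  Σ(broken) = 4941 kJ
Bonds formed (products):
  C-C: 3 × 336 = 1008
  C-H: 10 × 399 = 3990
  Σ(formed) = 4998 kJ
ΔH = Σ(broken) − Σ(formed) = 4941 − 4998 = −57 kJ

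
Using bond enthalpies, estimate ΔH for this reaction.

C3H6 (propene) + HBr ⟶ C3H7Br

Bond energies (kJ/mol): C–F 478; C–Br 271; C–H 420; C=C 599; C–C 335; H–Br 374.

ΔH ≈ −53 kJ

Bonds broken (reactants):
  C–C: 1 × 335 = 335
  C–H: 6 × 420 = 2520
  C=C: 1 × 599 = 599
  H–Br: 1 × 374 = 374
  Σ(broken) = 3828 kJ
Bonds formed (products):
  C–Br: 1 × 271 = 271
  C–C: 2 × 335 = 670
  C–H: 7 × 420 = 2940
  Σ(formed) = 3881 kJ
ΔH = Σ(broken) − Σ(formed) = 3828 − 3881 = −53 kJ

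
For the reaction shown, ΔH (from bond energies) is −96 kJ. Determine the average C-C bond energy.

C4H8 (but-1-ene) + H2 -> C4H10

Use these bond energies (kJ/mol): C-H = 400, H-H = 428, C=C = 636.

Let D be the C-C bond energy.
Σ(broken) = 2×D + 8×400 + 1×636 + 1×428 = 4264 + 2D
Σ(formed) = 3×D + 10×400 = 4000 + 3D
ΔH = Σ(broken) − Σ(formed) = (4264 + 2D) − (4000 + 3D) = +264 − D
Setting this equal to −96 kJ gives D = 360 kJ/mol.

D(C-C) ≈ 360 kJ/mol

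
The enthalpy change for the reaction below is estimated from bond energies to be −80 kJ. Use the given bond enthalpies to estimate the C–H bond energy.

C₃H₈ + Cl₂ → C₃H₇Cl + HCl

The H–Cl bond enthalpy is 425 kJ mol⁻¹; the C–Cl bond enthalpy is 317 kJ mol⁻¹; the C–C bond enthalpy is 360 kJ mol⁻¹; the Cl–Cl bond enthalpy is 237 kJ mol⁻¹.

Let D be the C–H bond energy.
Σ(broken) = 2×360 + 8×D + 1×237 = 957 + 8D
Σ(formed) = 2×360 + 1×317 + 7×D + 1×425 = 1462 + 7D
ΔH = Σ(broken) − Σ(formed) = (957 + 8D) − (1462 + 7D) = −505 + D
Setting this equal to −80 kJ gives D = 425 kJ/mol.

D(C–H) ≈ 425 kJ/mol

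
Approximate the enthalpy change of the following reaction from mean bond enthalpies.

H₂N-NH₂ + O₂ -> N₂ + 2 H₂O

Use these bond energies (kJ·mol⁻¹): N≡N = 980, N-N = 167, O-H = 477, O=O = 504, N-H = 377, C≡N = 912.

ΔH ≈ −709 kJ

Bonds broken (reactants):
  N-H: 4 × 377 = 1508
  N-N: 1 × 167 = 167
  O=O: 1 × 504 = 504
  Σ(broken) = 2179 kJ
Bonds formed (products):
  N≡N: 1 × 980 = 980
  O-H: 4 × 477 = 1908
  Σ(formed) = 2888 kJ
ΔH = Σ(broken) − Σ(formed) = 2179 − 2888 = −709 kJ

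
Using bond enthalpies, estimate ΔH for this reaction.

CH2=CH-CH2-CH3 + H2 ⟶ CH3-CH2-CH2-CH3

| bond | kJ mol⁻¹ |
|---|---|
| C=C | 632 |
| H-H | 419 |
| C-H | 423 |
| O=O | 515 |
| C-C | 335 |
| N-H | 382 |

Bonds broken (reactants):
  C-C: 2 × 335 = 670
  C-H: 8 × 423 = 3384
  C=C: 1 × 632 = 632
  H-H: 1 × 419 = 419
  Σ(broken) = 5105 kJ
Bonds formed (products):
  C-C: 3 × 335 = 1005
  C-H: 10 × 423 = 4230
  Σ(formed) = 5235 kJ
ΔH = Σ(broken) − Σ(formed) = 5105 − 5235 = −130 kJ

ΔH ≈ −130 kJ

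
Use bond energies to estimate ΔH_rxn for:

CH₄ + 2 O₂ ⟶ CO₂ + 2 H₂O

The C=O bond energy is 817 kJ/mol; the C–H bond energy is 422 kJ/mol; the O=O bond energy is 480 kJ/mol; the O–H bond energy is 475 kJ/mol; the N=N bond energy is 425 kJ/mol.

Bonds broken (reactants):
  C–H: 4 × 422 = 1688
  O=O: 2 × 480 = 960
  Σ(broken) = 2648 kJ
Bonds formed (products):
  C=O: 2 × 817 = 1634
  O–H: 4 × 475 = 1900
  Σ(formed) = 3534 kJ
ΔH = Σ(broken) − Σ(formed) = 2648 − 3534 = −886 kJ

ΔH ≈ −886 kJ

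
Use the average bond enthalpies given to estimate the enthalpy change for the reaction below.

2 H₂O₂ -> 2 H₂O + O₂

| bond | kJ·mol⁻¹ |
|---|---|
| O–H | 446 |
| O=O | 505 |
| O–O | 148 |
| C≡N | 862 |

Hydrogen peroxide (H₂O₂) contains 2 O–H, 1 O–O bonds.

ΔH ≈ −209 kJ

Bonds broken (reactants):
  O–H: 4 × 446 = 1784
  O–O: 2 × 148 = 296
  Σ(broken) = 2080 kJ
Bonds formed (products):
  O–H: 4 × 446 = 1784
  O=O: 1 × 505 = 505
  Σ(formed) = 2289 kJ
ΔH = Σ(broken) − Σ(formed) = 2080 − 2289 = −209 kJ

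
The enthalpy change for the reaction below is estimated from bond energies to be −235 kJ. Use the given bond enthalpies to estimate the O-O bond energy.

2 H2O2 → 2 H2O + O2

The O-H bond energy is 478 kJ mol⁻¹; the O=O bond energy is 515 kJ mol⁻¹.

Let D be the O-O bond energy.
Σ(broken) = 4×478 + 2×D = 1912 + 2D
Σ(formed) = 4×478 + 1×515 = 2427
ΔH = Σ(broken) − Σ(formed) = (1912 + 2D) − (2427) = −515 + 2D
Setting this equal to −235 kJ gives 2D = 280, so D = 140 kJ/mol.

D(O-O) ≈ 140 kJ/mol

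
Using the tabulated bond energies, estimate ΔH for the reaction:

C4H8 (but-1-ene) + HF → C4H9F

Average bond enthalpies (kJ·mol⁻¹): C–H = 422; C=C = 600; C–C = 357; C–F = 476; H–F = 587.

ΔH ≈ −68 kJ

Bonds broken (reactants):
  C–C: 2 × 357 = 714
  C–H: 8 × 422 = 3376
  C=C: 1 × 600 = 600
  H–F: 1 × 587 = 587
  Σ(broken) = 5277 kJ
Bonds formed (products):
  C–C: 3 × 357 = 1071
  C–F: 1 × 476 = 476
  C–H: 9 × 422 = 3798
  Σ(formed) = 5345 kJ
ΔH = Σ(broken) − Σ(formed) = 5277 − 5345 = −68 kJ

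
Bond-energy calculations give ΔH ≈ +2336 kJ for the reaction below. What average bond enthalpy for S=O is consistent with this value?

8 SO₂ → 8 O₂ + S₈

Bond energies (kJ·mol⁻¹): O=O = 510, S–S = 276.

D(S=O) ≈ 539 kJ/mol

Let D be the S=O bond energy.
Σ(broken) = 16×D = 16D
Σ(formed) = 8×510 + 8×276 = 6288
ΔH = Σ(broken) − Σ(formed) = (16D) − (6288) = −6288 + 16D
Setting this equal to +2336 kJ gives 16D = 8624, so D = 539 kJ/mol.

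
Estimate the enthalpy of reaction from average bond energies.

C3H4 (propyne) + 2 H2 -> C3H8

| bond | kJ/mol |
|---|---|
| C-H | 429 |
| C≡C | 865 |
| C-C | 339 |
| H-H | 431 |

Bonds broken (reactants):
  C≡C: 1 × 865 = 865
  C-C: 1 × 339 = 339
  C-H: 4 × 429 = 1716
  H-H: 2 × 431 = 862
  Σ(broken) = 3782 kJ
Bonds formed (products):
  C-C: 2 × 339 = 678
  C-H: 8 × 429 = 3432
  Σ(formed) = 4110 kJ
ΔH = Σ(broken) − Σ(formed) = 3782 − 4110 = −328 kJ

ΔH ≈ −328 kJ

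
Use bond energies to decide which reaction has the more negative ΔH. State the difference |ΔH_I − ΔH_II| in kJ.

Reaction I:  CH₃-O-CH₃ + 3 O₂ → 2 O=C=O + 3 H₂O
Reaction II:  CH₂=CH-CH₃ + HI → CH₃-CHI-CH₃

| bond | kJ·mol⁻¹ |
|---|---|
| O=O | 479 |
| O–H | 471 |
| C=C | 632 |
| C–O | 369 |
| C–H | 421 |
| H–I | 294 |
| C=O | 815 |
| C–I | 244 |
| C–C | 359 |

Reaction I:
  Bonds broken (reactants):
    C–H: 6 × 421 = 2526
    C–O: 2 × 369 = 738
    O=O: 3 × 479 = 1437
    Σ(broken) = 4701 kJ
  Bonds formed (products):
    C=O: 4 × 815 = 3260
    O–H: 6 × 471 = 2826
    Σ(formed) = 6086 kJ
  ΔH_I = 4701 − 6086 = −1385 kJ
Reaction II:
  Bonds broken (reactants):
    C–C: 1 × 359 = 359
    C–H: 6 × 421 = 2526
    C=C: 1 × 632 = 632
    H–I: 1 × 294 = 294
    Σ(broken) = 3811 kJ
  Bonds formed (products):
    C–C: 2 × 359 = 718
    C–H: 7 × 421 = 2947
    C–I: 1 × 244 = 244
    Σ(formed) = 3909 kJ
  ΔH_II = 3811 − 3909 = −98 kJ
ΔH_I − ΔH_II = −1287 kJ, so reaction I has the more negative ΔH; |ΔH_I − ΔH_II| = 1287 kJ.

Reaction I, by 1287 kJ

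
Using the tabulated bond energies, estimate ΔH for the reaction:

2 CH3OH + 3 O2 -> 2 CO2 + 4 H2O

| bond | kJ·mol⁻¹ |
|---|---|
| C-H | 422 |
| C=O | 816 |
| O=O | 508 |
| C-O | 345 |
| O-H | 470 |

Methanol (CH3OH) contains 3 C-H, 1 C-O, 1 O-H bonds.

Bonds broken (reactants):
  C-H: 6 × 422 = 2532
  C-O: 2 × 345 = 690
  O-H: 2 × 470 = 940
  O=O: 3 × 508 = 1524
  Σ(broken) = 5686 kJ
Bonds formed (products):
  C=O: 4 × 816 = 3264
  O-H: 8 × 470 = 3760
  Σ(formed) = 7024 kJ
ΔH = Σ(broken) − Σ(formed) = 5686 − 7024 = −1338 kJ

ΔH ≈ −1338 kJ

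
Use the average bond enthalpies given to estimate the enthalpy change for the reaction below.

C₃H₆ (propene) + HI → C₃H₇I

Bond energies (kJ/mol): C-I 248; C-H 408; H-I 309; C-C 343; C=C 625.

ΔH ≈ −65 kJ

Bonds broken (reactants):
  C-C: 1 × 343 = 343
  C-H: 6 × 408 = 2448
  C=C: 1 × 625 = 625
  H-I: 1 × 309 = 309
  Σ(broken) = 3725 kJ
Bonds formed (products):
  C-C: 2 × 343 = 686
  C-H: 7 × 408 = 2856
  C-I: 1 × 248 = 248
  Σ(formed) = 3790 kJ
ΔH = Σ(broken) − Σ(formed) = 3725 − 3790 = −65 kJ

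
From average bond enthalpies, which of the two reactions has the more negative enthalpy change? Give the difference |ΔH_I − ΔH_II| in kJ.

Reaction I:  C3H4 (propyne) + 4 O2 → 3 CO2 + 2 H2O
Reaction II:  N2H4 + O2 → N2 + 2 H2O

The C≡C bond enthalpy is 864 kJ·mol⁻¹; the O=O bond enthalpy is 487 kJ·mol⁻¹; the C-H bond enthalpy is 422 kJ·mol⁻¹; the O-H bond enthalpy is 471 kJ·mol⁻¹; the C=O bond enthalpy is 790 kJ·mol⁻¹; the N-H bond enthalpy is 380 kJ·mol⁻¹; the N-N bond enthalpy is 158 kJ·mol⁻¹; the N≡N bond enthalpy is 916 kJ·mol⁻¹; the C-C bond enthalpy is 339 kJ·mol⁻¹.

Reaction I:
  Bonds broken (reactants):
    C≡C: 1 × 864 = 864
    C-C: 1 × 339 = 339
    C-H: 4 × 422 = 1688
    O=O: 4 × 487 = 1948
    Σ(broken) = 4839 kJ
  Bonds formed (products):
    C=O: 6 × 790 = 4740
    O-H: 4 × 471 = 1884
    Σ(formed) = 6624 kJ
  ΔH_I = 4839 − 6624 = −1785 kJ
Reaction II:
  Bonds broken (reactants):
    N-H: 4 × 380 = 1520
    N-N: 1 × 158 = 158
    O=O: 1 × 487 = 487
    Σ(broken) = 2165 kJ
  Bonds formed (products):
    N≡N: 1 × 916 = 916
    O-H: 4 × 471 = 1884
    Σ(formed) = 2800 kJ
  ΔH_II = 2165 − 2800 = −635 kJ
ΔH_I − ΔH_II = −1150 kJ, so reaction I has the more negative ΔH; |ΔH_I − ΔH_II| = 1150 kJ.

Reaction I, by 1150 kJ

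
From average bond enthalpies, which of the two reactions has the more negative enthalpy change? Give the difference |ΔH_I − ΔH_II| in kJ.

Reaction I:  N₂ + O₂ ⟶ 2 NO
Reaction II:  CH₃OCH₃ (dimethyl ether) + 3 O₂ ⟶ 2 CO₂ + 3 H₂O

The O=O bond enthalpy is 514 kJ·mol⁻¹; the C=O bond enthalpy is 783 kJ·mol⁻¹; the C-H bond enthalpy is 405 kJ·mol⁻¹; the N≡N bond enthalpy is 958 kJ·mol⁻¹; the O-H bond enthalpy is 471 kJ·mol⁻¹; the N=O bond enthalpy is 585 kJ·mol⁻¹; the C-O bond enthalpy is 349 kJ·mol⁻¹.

Reaction I:
  Bonds broken (reactants):
    N≡N: 1 × 958 = 958
    O=O: 1 × 514 = 514
    Σ(broken) = 1472 kJ
  Bonds formed (products):
    N=O: 2 × 585 = 1170
    Σ(formed) = 1170 kJ
  ΔH_I = 1472 − 1170 = +302 kJ
Reaction II:
  Bonds broken (reactants):
    C-H: 6 × 405 = 2430
    C-O: 2 × 349 = 698
    O=O: 3 × 514 = 1542
    Σ(broken) = 4670 kJ
  Bonds formed (products):
    C=O: 4 × 783 = 3132
    O-H: 6 × 471 = 2826
    Σ(formed) = 5958 kJ
  ΔH_II = 4670 − 5958 = −1288 kJ
ΔH_I − ΔH_II = +1590 kJ, so reaction II has the more negative ΔH; |ΔH_I − ΔH_II| = 1590 kJ.

Reaction II, by 1590 kJ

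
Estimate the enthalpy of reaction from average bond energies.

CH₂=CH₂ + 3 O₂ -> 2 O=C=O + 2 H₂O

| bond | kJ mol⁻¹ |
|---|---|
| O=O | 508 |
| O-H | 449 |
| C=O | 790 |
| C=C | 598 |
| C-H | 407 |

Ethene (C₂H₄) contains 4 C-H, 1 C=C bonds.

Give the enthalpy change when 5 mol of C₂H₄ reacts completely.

Bonds broken (reactants):
  C-H: 4 × 407 = 1628
  C=C: 1 × 598 = 598
  O=O: 3 × 508 = 1524
  Σ(broken) = 3750 kJ
Bonds formed (products):
  C=O: 4 × 790 = 3160
  O-H: 4 × 449 = 1796
  Σ(formed) = 4956 kJ
ΔH = Σ(broken) − Σ(formed) = 3750 − 4956 = −1206 kJ
For 5× the reaction as written: 5 × (−1206) = −6030 kJ

ΔH = −6030 kJ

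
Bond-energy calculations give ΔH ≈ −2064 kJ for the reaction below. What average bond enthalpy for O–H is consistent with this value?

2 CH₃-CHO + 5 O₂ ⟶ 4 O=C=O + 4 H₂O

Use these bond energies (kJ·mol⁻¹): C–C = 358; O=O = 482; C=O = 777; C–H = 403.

Let D be the O–H bond energy.
Σ(broken) = 2×358 + 8×403 + 2×777 + 5×482 = 7904
Σ(formed) = 8×777 + 8×D = 6216 + 8D
ΔH = Σ(broken) − Σ(formed) = (7904) − (6216 + 8D) = +1688 − 8D
Setting this equal to −2064 kJ gives 8D = 3752, so D = 469 kJ/mol.

D(O–H) ≈ 469 kJ/mol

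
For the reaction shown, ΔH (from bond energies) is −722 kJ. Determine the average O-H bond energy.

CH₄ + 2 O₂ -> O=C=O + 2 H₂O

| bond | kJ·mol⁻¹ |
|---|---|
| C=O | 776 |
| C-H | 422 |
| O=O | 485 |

D(O-H) ≈ 457 kJ/mol

Let D be the O-H bond energy.
Σ(broken) = 4×422 + 2×485 = 2658
Σ(formed) = 2×776 + 4×D = 1552 + 4D
ΔH = Σ(broken) − Σ(formed) = (2658) − (1552 + 4D) = +1106 − 4D
Setting this equal to −722 kJ gives 4D = 1828, so D = 457 kJ/mol.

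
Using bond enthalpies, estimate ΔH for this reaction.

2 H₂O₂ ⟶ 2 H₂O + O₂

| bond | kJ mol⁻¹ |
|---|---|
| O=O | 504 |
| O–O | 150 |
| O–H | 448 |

ΔH ≈ −204 kJ

Bonds broken (reactants):
  O–H: 4 × 448 = 1792
  O–O: 2 × 150 = 300
  Σ(broken) = 2092 kJ
Bonds formed (products):
  O–H: 4 × 448 = 1792
  O=O: 1 × 504 = 504
  Σ(formed) = 2296 kJ
ΔH = Σ(broken) − Σ(formed) = 2092 − 2296 = −204 kJ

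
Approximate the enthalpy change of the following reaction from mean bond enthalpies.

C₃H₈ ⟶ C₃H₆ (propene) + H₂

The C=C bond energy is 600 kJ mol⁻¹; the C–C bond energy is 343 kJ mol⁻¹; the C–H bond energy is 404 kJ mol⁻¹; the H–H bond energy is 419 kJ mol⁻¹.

Bonds broken (reactants):
  C–C: 2 × 343 = 686
  C–H: 8 × 404 = 3232
  Σ(broken) = 3918 kJ
Bonds formed (products):
  C–C: 1 × 343 = 343
  C–H: 6 × 404 = 2424
  C=C: 1 × 600 = 600
  H–H: 1 × 419 = 419
  Σ(formed) = 3786 kJ
ΔH = Σ(broken) − Σ(formed) = 3918 − 3786 = +132 kJ

ΔH ≈ +132 kJ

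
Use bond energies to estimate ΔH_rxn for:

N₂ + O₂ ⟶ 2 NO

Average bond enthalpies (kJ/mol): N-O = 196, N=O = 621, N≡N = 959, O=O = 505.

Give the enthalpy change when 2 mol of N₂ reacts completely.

ΔH = +444 kJ

Bonds broken (reactants):
  N≡N: 1 × 959 = 959
  O=O: 1 × 505 = 505
  Σ(broken) = 1464 kJ
Bonds formed (products):
  N=O: 2 × 621 = 1242
  Σ(formed) = 1242 kJ
ΔH = Σ(broken) − Σ(formed) = 1464 − 1242 = +222 kJ
For 2× the reaction as written: 2 × (+222) = +444 kJ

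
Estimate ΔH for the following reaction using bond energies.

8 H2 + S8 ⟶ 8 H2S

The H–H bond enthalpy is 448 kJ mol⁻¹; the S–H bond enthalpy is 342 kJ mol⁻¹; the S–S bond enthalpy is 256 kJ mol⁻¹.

Bonds broken (reactants):
  H–H: 8 × 448 = 3584
  S–S: 8 × 256 = 2048
  Σ(broken) = 5632 kJ
Bonds formed (products):
  S–H: 16 × 342 = 5472
  Σ(formed) = 5472 kJ
ΔH = Σ(broken) − Σ(formed) = 5632 − 5472 = +160 kJ

ΔH ≈ +160 kJ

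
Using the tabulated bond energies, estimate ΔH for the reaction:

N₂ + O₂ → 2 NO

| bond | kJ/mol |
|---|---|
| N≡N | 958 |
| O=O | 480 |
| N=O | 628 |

Bonds broken (reactants):
  N≡N: 1 × 958 = 958
  O=O: 1 × 480 = 480
  Σ(broken) = 1438 kJ
Bonds formed (products):
  N=O: 2 × 628 = 1256
  Σ(formed) = 1256 kJ
ΔH = Σ(broken) − Σ(formed) = 1438 − 1256 = +182 kJ

ΔH ≈ +182 kJ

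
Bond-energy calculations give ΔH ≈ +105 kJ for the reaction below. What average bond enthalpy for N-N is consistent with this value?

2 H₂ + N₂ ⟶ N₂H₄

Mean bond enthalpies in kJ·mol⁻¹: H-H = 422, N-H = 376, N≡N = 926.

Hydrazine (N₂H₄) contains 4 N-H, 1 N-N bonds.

Let D be the N-N bond energy.
Σ(broken) = 2×422 + 1×926 = 1770
Σ(formed) = 4×376 + 1×D = 1504 + D
ΔH = Σ(broken) − Σ(formed) = (1770) − (1504 + D) = +266 − D
Setting this equal to +105 kJ gives D = 161 kJ/mol.

D(N-N) ≈ 161 kJ/mol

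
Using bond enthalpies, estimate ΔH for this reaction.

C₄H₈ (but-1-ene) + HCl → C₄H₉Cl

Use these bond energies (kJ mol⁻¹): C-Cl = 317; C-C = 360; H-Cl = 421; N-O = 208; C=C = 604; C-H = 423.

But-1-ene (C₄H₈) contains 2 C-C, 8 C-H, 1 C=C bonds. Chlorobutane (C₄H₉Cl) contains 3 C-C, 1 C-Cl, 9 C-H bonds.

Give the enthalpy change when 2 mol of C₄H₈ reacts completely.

Bonds broken (reactants):
  C-C: 2 × 360 = 720
  C-H: 8 × 423 = 3384
  C=C: 1 × 604 = 604
  H-Cl: 1 × 421 = 421
  Σ(broken) = 5129 kJ
Bonds formed (products):
  C-C: 3 × 360 = 1080
  C-Cl: 1 × 317 = 317
  C-H: 9 × 423 = 3807
  Σ(formed) = 5204 kJ
ΔH = Σ(broken) − Σ(formed) = 5129 − 5204 = −75 kJ
For 2× the reaction as written: 2 × (−75) = −150 kJ

ΔH = −150 kJ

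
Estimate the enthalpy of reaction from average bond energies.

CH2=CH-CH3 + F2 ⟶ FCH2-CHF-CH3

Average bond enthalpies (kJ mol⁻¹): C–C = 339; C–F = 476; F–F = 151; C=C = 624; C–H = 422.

ΔH ≈ −516 kJ

Bonds broken (reactants):
  C–C: 1 × 339 = 339
  C–H: 6 × 422 = 2532
  C=C: 1 × 624 = 624
  F–F: 1 × 151 = 151
  Σ(broken) = 3646 kJ
Bonds formed (products):
  C–C: 2 × 339 = 678
  C–F: 2 × 476 = 952
  C–H: 6 × 422 = 2532
  Σ(formed) = 4162 kJ
ΔH = Σ(broken) − Σ(formed) = 3646 − 4162 = −516 kJ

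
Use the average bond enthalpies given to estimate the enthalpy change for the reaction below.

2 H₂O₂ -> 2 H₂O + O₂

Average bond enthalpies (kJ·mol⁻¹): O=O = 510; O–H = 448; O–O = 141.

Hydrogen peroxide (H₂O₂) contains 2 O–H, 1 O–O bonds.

Bonds broken (reactants):
  O–H: 4 × 448 = 1792
  O–O: 2 × 141 = 282
  Σ(broken) = 2074 kJ
Bonds formed (products):
  O–H: 4 × 448 = 1792
  O=O: 1 × 510 = 510
  Σ(formed) = 2302 kJ
ΔH = Σ(broken) − Σ(formed) = 2074 − 2302 = −228 kJ

ΔH ≈ −228 kJ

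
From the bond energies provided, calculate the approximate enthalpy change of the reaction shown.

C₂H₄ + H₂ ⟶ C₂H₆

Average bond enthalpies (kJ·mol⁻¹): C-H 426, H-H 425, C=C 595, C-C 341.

Bonds broken (reactants):
  C-H: 4 × 426 = 1704
  C=C: 1 × 595 = 595
  H-H: 1 × 425 = 425
  Σ(broken) = 2724 kJ
Bonds formed (products):
  C-C: 1 × 341 = 341
  C-H: 6 × 426 = 2556
  Σ(formed) = 2897 kJ
ΔH = Σ(broken) − Σ(formed) = 2724 − 2897 = −173 kJ

ΔH ≈ −173 kJ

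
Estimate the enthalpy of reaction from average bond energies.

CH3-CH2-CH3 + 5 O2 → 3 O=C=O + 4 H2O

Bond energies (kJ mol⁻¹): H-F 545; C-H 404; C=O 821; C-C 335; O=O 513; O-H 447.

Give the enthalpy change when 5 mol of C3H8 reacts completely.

ΔH = −10175 kJ

Bonds broken (reactants):
  C-C: 2 × 335 = 670
  C-H: 8 × 404 = 3232
  O=O: 5 × 513 = 2565
  Σ(broken) = 6467 kJ
Bonds formed (products):
  C=O: 6 × 821 = 4926
  O-H: 8 × 447 = 3576
  Σ(formed) = 8502 kJ
ΔH = Σ(broken) − Σ(formed) = 6467 − 8502 = −2035 kJ
For 5× the reaction as written: 5 × (−2035) = −10175 kJ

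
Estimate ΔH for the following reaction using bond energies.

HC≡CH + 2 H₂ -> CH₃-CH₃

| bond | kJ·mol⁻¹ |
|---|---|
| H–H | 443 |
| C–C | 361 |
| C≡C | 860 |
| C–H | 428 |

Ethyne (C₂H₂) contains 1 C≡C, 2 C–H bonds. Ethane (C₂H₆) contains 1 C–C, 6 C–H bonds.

ΔH ≈ −327 kJ

Bonds broken (reactants):
  C≡C: 1 × 860 = 860
  C–H: 2 × 428 = 856
  H–H: 2 × 443 = 886
  Σ(broken) = 2602 kJ
Bonds formed (products):
  C–C: 1 × 361 = 361
  C–H: 6 × 428 = 2568
  Σ(formed) = 2929 kJ
ΔH = Σ(broken) − Σ(formed) = 2602 − 2929 = −327 kJ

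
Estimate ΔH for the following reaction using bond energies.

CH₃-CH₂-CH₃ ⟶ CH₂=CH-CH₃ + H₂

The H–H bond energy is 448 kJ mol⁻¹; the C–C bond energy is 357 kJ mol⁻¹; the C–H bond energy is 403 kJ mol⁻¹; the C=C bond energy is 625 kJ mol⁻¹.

Bonds broken (reactants):
  C–C: 2 × 357 = 714
  C–H: 8 × 403 = 3224
  Σ(broken) = 3938 kJ
Bonds formed (products):
  C–C: 1 × 357 = 357
  C–H: 6 × 403 = 2418
  C=C: 1 × 625 = 625
  H–H: 1 × 448 = 448
  Σ(formed) = 3848 kJ
ΔH = Σ(broken) − Σ(formed) = 3938 − 3848 = +90 kJ

ΔH ≈ +90 kJ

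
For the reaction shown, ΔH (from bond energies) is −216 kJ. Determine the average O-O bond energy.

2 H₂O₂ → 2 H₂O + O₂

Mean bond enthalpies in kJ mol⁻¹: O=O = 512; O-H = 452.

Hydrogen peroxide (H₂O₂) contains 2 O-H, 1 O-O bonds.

D(O-O) ≈ 148 kJ/mol

Let D be the O-O bond energy.
Σ(broken) = 4×452 + 2×D = 1808 + 2D
Σ(formed) = 4×452 + 1×512 = 2320
ΔH = Σ(broken) − Σ(formed) = (1808 + 2D) − (2320) = −512 + 2D
Setting this equal to −216 kJ gives 2D = 296, so D = 148 kJ/mol.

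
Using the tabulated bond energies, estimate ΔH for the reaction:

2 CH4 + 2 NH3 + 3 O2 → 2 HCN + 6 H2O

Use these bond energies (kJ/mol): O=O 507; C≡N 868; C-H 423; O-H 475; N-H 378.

ΔH ≈ −1109 kJ

Bonds broken (reactants):
  C-H: 8 × 423 = 3384
  N-H: 6 × 378 = 2268
  O=O: 3 × 507 = 1521
  Σ(broken) = 7173 kJ
Bonds formed (products):
  C≡N: 2 × 868 = 1736
  C-H: 2 × 423 = 846
  O-H: 12 × 475 = 5700
  Σ(formed) = 8282 kJ
ΔH = Σ(broken) − Σ(formed) = 7173 − 8282 = −1109 kJ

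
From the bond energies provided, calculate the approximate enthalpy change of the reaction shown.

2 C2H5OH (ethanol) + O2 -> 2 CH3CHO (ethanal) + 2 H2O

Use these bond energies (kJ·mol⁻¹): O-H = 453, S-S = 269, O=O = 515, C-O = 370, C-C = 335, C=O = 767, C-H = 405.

ΔH ≈ −375 kJ

Bonds broken (reactants):
  C-C: 2 × 335 = 670
  C-H: 10 × 405 = 4050
  C-O: 2 × 370 = 740
  O-H: 2 × 453 = 906
  O=O: 1 × 515 = 515
  Σ(broken) = 6881 kJ
Bonds formed (products):
  C-C: 2 × 335 = 670
  C-H: 8 × 405 = 3240
  C=O: 2 × 767 = 1534
  O-H: 4 × 453 = 1812
  Σ(formed) = 7256 kJ
ΔH = Σ(broken) − Σ(formed) = 6881 − 7256 = −375 kJ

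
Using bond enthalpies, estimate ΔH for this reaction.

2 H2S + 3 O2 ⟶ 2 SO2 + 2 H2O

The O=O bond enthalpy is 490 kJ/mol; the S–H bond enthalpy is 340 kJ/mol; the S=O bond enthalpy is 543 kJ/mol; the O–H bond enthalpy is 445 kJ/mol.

Bonds broken (reactants):
  O=O: 3 × 490 = 1470
  S–H: 4 × 340 = 1360
  Σ(broken) = 2830 kJ
Bonds formed (products):
  O–H: 4 × 445 = 1780
  S=O: 4 × 543 = 2172
  Σ(formed) = 3952 kJ
ΔH = Σ(broken) − Σ(formed) = 2830 − 3952 = −1122 kJ

ΔH ≈ −1122 kJ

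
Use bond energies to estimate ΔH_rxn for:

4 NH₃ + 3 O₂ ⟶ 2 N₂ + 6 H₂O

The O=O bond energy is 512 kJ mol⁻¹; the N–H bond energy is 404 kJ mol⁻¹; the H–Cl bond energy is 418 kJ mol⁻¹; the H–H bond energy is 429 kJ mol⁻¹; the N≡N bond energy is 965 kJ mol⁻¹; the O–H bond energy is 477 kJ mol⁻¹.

Bonds broken (reactants):
  N–H: 12 × 404 = 4848
  O=O: 3 × 512 = 1536
  Σ(broken) = 6384 kJ
Bonds formed (products):
  N≡N: 2 × 965 = 1930
  O–H: 12 × 477 = 5724
  Σ(formed) = 7654 kJ
ΔH = Σ(broken) − Σ(formed) = 6384 − 7654 = −1270 kJ

ΔH ≈ −1270 kJ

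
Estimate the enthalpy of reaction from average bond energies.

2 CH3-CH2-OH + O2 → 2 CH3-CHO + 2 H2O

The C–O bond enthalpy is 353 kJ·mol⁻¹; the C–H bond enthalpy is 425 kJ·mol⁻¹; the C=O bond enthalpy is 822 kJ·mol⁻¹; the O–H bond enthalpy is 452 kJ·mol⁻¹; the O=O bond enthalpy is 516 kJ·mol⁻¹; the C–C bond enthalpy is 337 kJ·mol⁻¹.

ΔH ≈ −476 kJ

Bonds broken (reactants):
  C–C: 2 × 337 = 674
  C–H: 10 × 425 = 4250
  C–O: 2 × 353 = 706
  O–H: 2 × 452 = 904
  O=O: 1 × 516 = 516
  Σ(broken) = 7050 kJ
Bonds formed (products):
  C–C: 2 × 337 = 674
  C–H: 8 × 425 = 3400
  C=O: 2 × 822 = 1644
  O–H: 4 × 452 = 1808
  Σ(formed) = 7526 kJ
ΔH = Σ(broken) − Σ(formed) = 7050 − 7526 = −476 kJ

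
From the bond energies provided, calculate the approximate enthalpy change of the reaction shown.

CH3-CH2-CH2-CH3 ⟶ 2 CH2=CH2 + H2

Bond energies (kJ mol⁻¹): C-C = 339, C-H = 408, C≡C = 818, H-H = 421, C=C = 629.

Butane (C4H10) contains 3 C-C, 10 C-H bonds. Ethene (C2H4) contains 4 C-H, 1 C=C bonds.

ΔH ≈ +154 kJ

Bonds broken (reactants):
  C-C: 3 × 339 = 1017
  C-H: 10 × 408 = 4080
  Σ(broken) = 5097 kJ
Bonds formed (products):
  C-H: 8 × 408 = 3264
  C=C: 2 × 629 = 1258
  H-H: 1 × 421 = 421
  Σ(formed) = 4943 kJ
ΔH = Σ(broken) − Σ(formed) = 5097 − 4943 = +154 kJ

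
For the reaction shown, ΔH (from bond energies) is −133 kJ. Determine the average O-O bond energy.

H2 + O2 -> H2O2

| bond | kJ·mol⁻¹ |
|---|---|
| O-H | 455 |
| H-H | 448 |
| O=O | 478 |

Let D be the O-O bond energy.
Σ(broken) = 1×448 + 1×478 = 926
Σ(formed) = 2×455 + 1×D = 910 + D
ΔH = Σ(broken) − Σ(formed) = (926) − (910 + D) = +16 − D
Setting this equal to −133 kJ gives D = 149 kJ/mol.

D(O-O) ≈ 149 kJ/mol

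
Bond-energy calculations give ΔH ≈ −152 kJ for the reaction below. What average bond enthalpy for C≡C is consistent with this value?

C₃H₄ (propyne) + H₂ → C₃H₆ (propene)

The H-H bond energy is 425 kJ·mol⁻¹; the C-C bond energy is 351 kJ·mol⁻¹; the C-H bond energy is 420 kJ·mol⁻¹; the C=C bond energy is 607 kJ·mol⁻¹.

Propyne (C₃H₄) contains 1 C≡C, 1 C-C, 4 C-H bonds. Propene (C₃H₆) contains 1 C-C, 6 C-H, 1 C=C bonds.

Let D be the C≡C bond energy.
Σ(broken) = 1×D + 1×351 + 4×420 + 1×425 = 2456 + D
Σ(formed) = 1×351 + 6×420 + 1×607 = 3478
ΔH = Σ(broken) − Σ(formed) = (2456 + D) − (3478) = −1022 + D
Setting this equal to −152 kJ gives D = 870 kJ/mol.

D(C≡C) ≈ 870 kJ/mol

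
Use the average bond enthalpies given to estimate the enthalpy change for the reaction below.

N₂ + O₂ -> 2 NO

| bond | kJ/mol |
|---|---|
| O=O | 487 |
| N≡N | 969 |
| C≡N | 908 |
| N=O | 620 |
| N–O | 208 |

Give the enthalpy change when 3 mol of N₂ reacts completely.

Bonds broken (reactants):
  N≡N: 1 × 969 = 969
  O=O: 1 × 487 = 487
  Σ(broken) = 1456 kJ
Bonds formed (products):
  N=O: 2 × 620 = 1240
  Σ(formed) = 1240 kJ
ΔH = Σ(broken) − Σ(formed) = 1456 − 1240 = +216 kJ
For 3× the reaction as written: 3 × (+216) = +648 kJ

ΔH = +648 kJ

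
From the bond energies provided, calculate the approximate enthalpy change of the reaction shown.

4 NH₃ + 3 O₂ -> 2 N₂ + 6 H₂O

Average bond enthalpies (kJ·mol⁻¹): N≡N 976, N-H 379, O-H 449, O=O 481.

ΔH ≈ −1349 kJ

Bonds broken (reactants):
  N-H: 12 × 379 = 4548
  O=O: 3 × 481 = 1443
  Σ(broken) = 5991 kJ
Bonds formed (products):
  N≡N: 2 × 976 = 1952
  O-H: 12 × 449 = 5388
  Σ(formed) = 7340 kJ
ΔH = Σ(broken) − Σ(formed) = 5991 − 7340 = −1349 kJ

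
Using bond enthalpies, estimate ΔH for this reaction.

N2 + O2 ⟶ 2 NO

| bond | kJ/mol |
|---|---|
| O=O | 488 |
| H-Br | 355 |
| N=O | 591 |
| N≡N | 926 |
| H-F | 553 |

ΔH ≈ +232 kJ

Bonds broken (reactants):
  N≡N: 1 × 926 = 926
  O=O: 1 × 488 = 488
  Σ(broken) = 1414 kJ
Bonds formed (products):
  N=O: 2 × 591 = 1182
  Σ(formed) = 1182 kJ
ΔH = Σ(broken) − Σ(formed) = 1414 − 1182 = +232 kJ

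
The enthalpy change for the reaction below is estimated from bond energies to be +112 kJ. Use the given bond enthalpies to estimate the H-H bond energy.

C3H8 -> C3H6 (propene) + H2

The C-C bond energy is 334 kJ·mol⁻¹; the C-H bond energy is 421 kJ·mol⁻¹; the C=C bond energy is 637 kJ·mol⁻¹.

D(H-H) ≈ 427 kJ/mol

Let D be the H-H bond energy.
Σ(broken) = 2×334 + 8×421 = 4036
Σ(formed) = 1×334 + 6×421 + 1×637 + 1×D = 3497 + D
ΔH = Σ(broken) − Σ(formed) = (4036) − (3497 + D) = +539 − D
Setting this equal to +112 kJ gives D = 427 kJ/mol.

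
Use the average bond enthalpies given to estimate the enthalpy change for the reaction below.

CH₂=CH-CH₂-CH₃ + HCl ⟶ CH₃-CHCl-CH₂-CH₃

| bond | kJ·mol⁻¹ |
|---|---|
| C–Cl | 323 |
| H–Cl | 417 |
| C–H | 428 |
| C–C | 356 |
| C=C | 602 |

Bonds broken (reactants):
  C–C: 2 × 356 = 712
  C–H: 8 × 428 = 3424
  C=C: 1 × 602 = 602
  H–Cl: 1 × 417 = 417
  Σ(broken) = 5155 kJ
Bonds formed (products):
  C–C: 3 × 356 = 1068
  C–Cl: 1 × 323 = 323
  C–H: 9 × 428 = 3852
  Σ(formed) = 5243 kJ
ΔH = Σ(broken) − Σ(formed) = 5155 − 5243 = −88 kJ

ΔH ≈ −88 kJ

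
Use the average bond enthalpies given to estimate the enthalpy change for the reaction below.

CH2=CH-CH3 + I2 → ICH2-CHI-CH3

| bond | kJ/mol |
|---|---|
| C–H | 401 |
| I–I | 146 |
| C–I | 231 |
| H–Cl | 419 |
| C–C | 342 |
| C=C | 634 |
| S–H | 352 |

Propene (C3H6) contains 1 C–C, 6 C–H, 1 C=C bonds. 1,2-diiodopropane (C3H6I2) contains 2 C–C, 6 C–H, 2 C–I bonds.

Bonds broken (reactants):
  C–C: 1 × 342 = 342
  C–H: 6 × 401 = 2406
  C=C: 1 × 634 = 634
  I–I: 1 × 146 = 146
  Σ(broken) = 3528 kJ
Bonds formed (products):
  C–C: 2 × 342 = 684
  C–H: 6 × 401 = 2406
  C–I: 2 × 231 = 462
  Σ(formed) = 3552 kJ
ΔH = Σ(broken) − Σ(formed) = 3528 − 3552 = −24 kJ

ΔH ≈ −24 kJ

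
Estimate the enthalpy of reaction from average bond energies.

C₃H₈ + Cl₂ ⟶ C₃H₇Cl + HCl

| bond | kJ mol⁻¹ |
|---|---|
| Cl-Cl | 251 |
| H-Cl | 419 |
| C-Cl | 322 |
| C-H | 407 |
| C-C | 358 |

Bonds broken (reactants):
  C-C: 2 × 358 = 716
  C-H: 8 × 407 = 3256
  Cl-Cl: 1 × 251 = 251
  Σ(broken) = 4223 kJ
Bonds formed (products):
  C-C: 2 × 358 = 716
  C-Cl: 1 × 322 = 322
  C-H: 7 × 407 = 2849
  H-Cl: 1 × 419 = 419
  Σ(formed) = 4306 kJ
ΔH = Σ(broken) − Σ(formed) = 4223 − 4306 = −83 kJ

ΔH ≈ −83 kJ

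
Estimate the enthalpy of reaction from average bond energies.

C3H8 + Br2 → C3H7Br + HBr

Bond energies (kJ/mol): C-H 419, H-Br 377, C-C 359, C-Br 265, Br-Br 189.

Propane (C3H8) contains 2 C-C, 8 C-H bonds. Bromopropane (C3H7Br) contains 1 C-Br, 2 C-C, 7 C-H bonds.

Bonds broken (reactants):
  Br-Br: 1 × 189 = 189
  C-C: 2 × 359 = 718
  C-H: 8 × 419 = 3352
  Σ(broken) = 4259 kJ
Bonds formed (products):
  C-Br: 1 × 265 = 265
  C-C: 2 × 359 = 718
  C-H: 7 × 419 = 2933
  H-Br: 1 × 377 = 377
  Σ(formed) = 4293 kJ
ΔH = Σ(broken) − Σ(formed) = 4259 − 4293 = −34 kJ

ΔH ≈ −34 kJ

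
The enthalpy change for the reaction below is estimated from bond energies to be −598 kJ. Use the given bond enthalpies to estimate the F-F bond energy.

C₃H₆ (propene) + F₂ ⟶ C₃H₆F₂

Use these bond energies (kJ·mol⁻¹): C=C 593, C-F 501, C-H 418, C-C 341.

D(F-F) ≈ 152 kJ/mol

Let D be the F-F bond energy.
Σ(broken) = 1×341 + 6×418 + 1×593 + 1×D = 3442 + D
Σ(formed) = 2×341 + 2×501 + 6×418 = 4192
ΔH = Σ(broken) − Σ(formed) = (3442 + D) − (4192) = −750 + D
Setting this equal to −598 kJ gives D = 152 kJ/mol.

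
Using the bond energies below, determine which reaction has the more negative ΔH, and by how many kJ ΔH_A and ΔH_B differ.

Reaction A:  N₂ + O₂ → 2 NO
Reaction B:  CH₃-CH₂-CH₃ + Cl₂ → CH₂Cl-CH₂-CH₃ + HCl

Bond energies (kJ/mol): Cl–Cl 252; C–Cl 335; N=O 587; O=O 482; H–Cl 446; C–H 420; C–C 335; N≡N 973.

Reaction B, by 390 kJ

Reaction A:
  Bonds broken (reactants):
    N≡N: 1 × 973 = 973
    O=O: 1 × 482 = 482
    Σ(broken) = 1455 kJ
  Bonds formed (products):
    N=O: 2 × 587 = 1174
    Σ(formed) = 1174 kJ
  ΔH_A = 1455 − 1174 = +281 kJ
Reaction B:
  Bonds broken (reactants):
    C–C: 2 × 335 = 670
    C–H: 8 × 420 = 3360
    Cl–Cl: 1 × 252 = 252
    Σ(broken) = 4282 kJ
  Bonds formed (products):
    C–C: 2 × 335 = 670
    C–Cl: 1 × 335 = 335
    C–H: 7 × 420 = 2940
    H–Cl: 1 × 446 = 446
    Σ(formed) = 4391 kJ
  ΔH_B = 4282 − 4391 = −109 kJ
ΔH_A − ΔH_B = +390 kJ, so reaction B has the more negative ΔH; |ΔH_A − ΔH_B| = 390 kJ.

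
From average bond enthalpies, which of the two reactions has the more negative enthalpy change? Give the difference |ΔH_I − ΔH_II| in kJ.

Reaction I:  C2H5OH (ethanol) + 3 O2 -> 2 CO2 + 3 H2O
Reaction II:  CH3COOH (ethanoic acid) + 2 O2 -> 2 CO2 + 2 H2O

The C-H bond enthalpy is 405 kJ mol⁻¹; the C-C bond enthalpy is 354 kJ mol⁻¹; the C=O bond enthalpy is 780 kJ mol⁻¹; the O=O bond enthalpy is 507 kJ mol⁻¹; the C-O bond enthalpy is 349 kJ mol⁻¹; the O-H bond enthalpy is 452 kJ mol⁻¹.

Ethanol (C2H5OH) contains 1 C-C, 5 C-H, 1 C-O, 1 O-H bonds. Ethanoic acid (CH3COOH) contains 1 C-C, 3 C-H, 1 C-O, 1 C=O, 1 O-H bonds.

Reaction I, by 367 kJ

Reaction I:
  Bonds broken (reactants):
    C-C: 1 × 354 = 354
    C-H: 5 × 405 = 2025
    C-O: 1 × 349 = 349
    O-H: 1 × 452 = 452
    O=O: 3 × 507 = 1521
    Σ(broken) = 4701 kJ
  Bonds formed (products):
    C=O: 4 × 780 = 3120
    O-H: 6 × 452 = 2712
    Σ(formed) = 5832 kJ
  ΔH_I = 4701 − 5832 = −1131 kJ
Reaction II:
  Bonds broken (reactants):
    C-C: 1 × 354 = 354
    C-H: 3 × 405 = 1215
    C-O: 1 × 349 = 349
    C=O: 1 × 780 = 780
    O-H: 1 × 452 = 452
    O=O: 2 × 507 = 1014
    Σ(broken) = 4164 kJ
  Bonds formed (products):
    C=O: 4 × 780 = 3120
    O-H: 4 × 452 = 1808
    Σ(formed) = 4928 kJ
  ΔH_II = 4164 − 4928 = −764 kJ
ΔH_I − ΔH_II = −367 kJ, so reaction I has the more negative ΔH; |ΔH_I − ΔH_II| = 367 kJ.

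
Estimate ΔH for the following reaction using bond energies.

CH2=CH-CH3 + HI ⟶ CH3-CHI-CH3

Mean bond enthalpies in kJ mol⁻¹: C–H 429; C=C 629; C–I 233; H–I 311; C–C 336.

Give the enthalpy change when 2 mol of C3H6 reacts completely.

Bonds broken (reactants):
  C–C: 1 × 336 = 336
  C–H: 6 × 429 = 2574
  C=C: 1 × 629 = 629
  H–I: 1 × 311 = 311
  Σ(broken) = 3850 kJ
Bonds formed (products):
  C–C: 2 × 336 = 672
  C–H: 7 × 429 = 3003
  C–I: 1 × 233 = 233
  Σ(formed) = 3908 kJ
ΔH = Σ(broken) − Σ(formed) = 3850 − 3908 = −58 kJ
For 2× the reaction as written: 2 × (−58) = −116 kJ

ΔH = −116 kJ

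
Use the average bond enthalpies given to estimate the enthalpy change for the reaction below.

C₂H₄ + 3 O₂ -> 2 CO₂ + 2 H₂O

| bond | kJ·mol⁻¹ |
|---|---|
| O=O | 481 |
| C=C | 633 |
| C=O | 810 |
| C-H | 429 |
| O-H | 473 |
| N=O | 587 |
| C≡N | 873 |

ΔH ≈ −1340 kJ

Bonds broken (reactants):
  C-H: 4 × 429 = 1716
  C=C: 1 × 633 = 633
  O=O: 3 × 481 = 1443
  Σ(broken) = 3792 kJ
Bonds formed (products):
  C=O: 4 × 810 = 3240
  O-H: 4 × 473 = 1892
  Σ(formed) = 5132 kJ
ΔH = Σ(broken) − Σ(formed) = 3792 − 5132 = −1340 kJ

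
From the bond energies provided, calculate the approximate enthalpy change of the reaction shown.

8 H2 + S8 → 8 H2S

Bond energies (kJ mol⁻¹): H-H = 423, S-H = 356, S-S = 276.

ΔH ≈ −104 kJ

Bonds broken (reactants):
  H-H: 8 × 423 = 3384
  S-S: 8 × 276 = 2208
  Σ(broken) = 5592 kJ
Bonds formed (products):
  S-H: 16 × 356 = 5696
  Σ(formed) = 5696 kJ
ΔH = Σ(broken) − Σ(formed) = 5592 − 5696 = −104 kJ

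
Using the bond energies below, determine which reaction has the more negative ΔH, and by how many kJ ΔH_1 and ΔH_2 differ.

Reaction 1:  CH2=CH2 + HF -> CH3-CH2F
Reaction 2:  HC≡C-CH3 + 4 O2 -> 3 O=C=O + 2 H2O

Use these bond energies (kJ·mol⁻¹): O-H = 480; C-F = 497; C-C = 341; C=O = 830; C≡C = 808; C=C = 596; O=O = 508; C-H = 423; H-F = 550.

Reaction 2, by 1912 kJ

Reaction 1:
  Bonds broken (reactants):
    C-H: 4 × 423 = 1692
    C=C: 1 × 596 = 596
    H-F: 1 × 550 = 550
    Σ(broken) = 2838 kJ
  Bonds formed (products):
    C-C: 1 × 341 = 341
    C-F: 1 × 497 = 497
    C-H: 5 × 423 = 2115
    Σ(formed) = 2953 kJ
  ΔH_1 = 2838 − 2953 = −115 kJ
Reaction 2:
  Bonds broken (reactants):
    C≡C: 1 × 808 = 808
    C-C: 1 × 341 = 341
    C-H: 4 × 423 = 1692
    O=O: 4 × 508 = 2032
    Σ(broken) = 4873 kJ
  Bonds formed (products):
    C=O: 6 × 830 = 4980
    O-H: 4 × 480 = 1920
    Σ(formed) = 6900 kJ
  ΔH_2 = 4873 − 6900 = −2027 kJ
ΔH_1 − ΔH_2 = +1912 kJ, so reaction 2 has the more negative ΔH; |ΔH_1 − ΔH_2| = 1912 kJ.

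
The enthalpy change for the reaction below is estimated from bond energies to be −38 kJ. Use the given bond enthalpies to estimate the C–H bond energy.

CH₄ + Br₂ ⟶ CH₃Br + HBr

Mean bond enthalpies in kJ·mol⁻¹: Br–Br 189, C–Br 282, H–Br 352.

D(C–H) ≈ 407 kJ/mol

Let D be the C–H bond energy.
Σ(broken) = 1×189 + 4×D = 189 + 4D
Σ(formed) = 1×282 + 3×D + 1×352 = 634 + 3D
ΔH = Σ(broken) − Σ(formed) = (189 + 4D) − (634 + 3D) = −445 + D
Setting this equal to −38 kJ gives D = 407 kJ/mol.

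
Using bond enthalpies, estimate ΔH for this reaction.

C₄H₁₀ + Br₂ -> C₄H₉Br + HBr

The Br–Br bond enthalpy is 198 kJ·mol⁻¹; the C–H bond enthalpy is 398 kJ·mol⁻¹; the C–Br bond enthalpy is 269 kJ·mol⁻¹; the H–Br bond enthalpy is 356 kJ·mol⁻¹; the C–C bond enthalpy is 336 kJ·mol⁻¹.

Bonds broken (reactants):
  Br–Br: 1 × 198 = 198
  C–C: 3 × 336 = 1008
  C–H: 10 × 398 = 3980
  Σ(broken) = 5186 kJ
Bonds formed (products):
  C–Br: 1 × 269 = 269
  C–C: 3 × 336 = 1008
  C–H: 9 × 398 = 3582
  H–Br: 1 × 356 = 356
  Σ(formed) = 5215 kJ
ΔH = Σ(broken) − Σ(formed) = 5186 − 5215 = −29 kJ

ΔH ≈ −29 kJ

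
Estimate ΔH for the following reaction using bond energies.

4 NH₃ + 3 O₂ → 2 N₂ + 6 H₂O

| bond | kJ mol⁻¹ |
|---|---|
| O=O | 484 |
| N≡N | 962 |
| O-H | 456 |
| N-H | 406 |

ΔH ≈ −1072 kJ

Bonds broken (reactants):
  N-H: 12 × 406 = 4872
  O=O: 3 × 484 = 1452
  Σ(broken) = 6324 kJ
Bonds formed (products):
  N≡N: 2 × 962 = 1924
  O-H: 12 × 456 = 5472
  Σ(formed) = 7396 kJ
ΔH = Σ(broken) − Σ(formed) = 6324 − 7396 = −1072 kJ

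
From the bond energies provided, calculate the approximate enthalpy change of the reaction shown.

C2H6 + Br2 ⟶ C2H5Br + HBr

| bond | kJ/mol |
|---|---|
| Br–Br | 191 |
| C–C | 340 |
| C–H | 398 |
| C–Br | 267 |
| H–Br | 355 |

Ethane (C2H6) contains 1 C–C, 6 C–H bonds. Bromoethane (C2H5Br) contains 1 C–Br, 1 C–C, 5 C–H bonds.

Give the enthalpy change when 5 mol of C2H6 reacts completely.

Bonds broken (reactants):
  Br–Br: 1 × 191 = 191
  C–C: 1 × 340 = 340
  C–H: 6 × 398 = 2388
  Σ(broken) = 2919 kJ
Bonds formed (products):
  C–Br: 1 × 267 = 267
  C–C: 1 × 340 = 340
  C–H: 5 × 398 = 1990
  H–Br: 1 × 355 = 355
  Σ(formed) = 2952 kJ
ΔH = Σ(broken) − Σ(formed) = 2919 − 2952 = −33 kJ
For 5× the reaction as written: 5 × (−33) = −165 kJ

ΔH = −165 kJ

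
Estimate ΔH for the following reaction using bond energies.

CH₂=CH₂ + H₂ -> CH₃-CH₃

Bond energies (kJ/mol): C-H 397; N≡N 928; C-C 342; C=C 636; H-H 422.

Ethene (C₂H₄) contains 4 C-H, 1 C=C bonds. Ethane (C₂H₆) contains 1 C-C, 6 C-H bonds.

ΔH ≈ −78 kJ

Bonds broken (reactants):
  C-H: 4 × 397 = 1588
  C=C: 1 × 636 = 636
  H-H: 1 × 422 = 422
  Σ(broken) = 2646 kJ
Bonds formed (products):
  C-C: 1 × 342 = 342
  C-H: 6 × 397 = 2382
  Σ(formed) = 2724 kJ
ΔH = Σ(broken) − Σ(formed) = 2646 − 2724 = −78 kJ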